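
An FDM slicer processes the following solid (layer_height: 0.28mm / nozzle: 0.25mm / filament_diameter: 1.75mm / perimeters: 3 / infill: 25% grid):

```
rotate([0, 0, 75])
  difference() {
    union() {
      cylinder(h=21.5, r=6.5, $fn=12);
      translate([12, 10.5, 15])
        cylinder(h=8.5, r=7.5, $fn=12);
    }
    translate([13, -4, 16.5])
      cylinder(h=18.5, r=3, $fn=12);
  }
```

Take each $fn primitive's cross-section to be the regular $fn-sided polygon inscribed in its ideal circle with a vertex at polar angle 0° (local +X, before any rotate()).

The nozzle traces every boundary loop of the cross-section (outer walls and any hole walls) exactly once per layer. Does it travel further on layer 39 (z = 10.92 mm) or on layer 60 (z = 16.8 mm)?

Layer 39 (z = 10.92): the cylinder: section is a regular 12-gon, circumradius r=6.5 (perimeter = 2·12·6.500·sin(180°/12) = 40.38 mm); the cylinder at (12, 10.5) is absent (z outside [15, 23.5]); Combining (union): only the r=6.5 cylinder is present, so the union is just that shape — boundary = 40.38 mm; the cylinder at (13, -4) is absent (z outside [16.5, 35]); Taking the first minus the rest: none of the subtracted shapes is present at this height, so that combined region is unchanged — boundary = 40.38 mm; (whole slice rotated 75° about Z — lengths, areas and connectivity unchanged). So its perimeter = 40.38 mm. Layer 60 (z = 16.8): the cylinder: section is a regular 12-gon, circumradius r=6.5 (perimeter = 2·12·6.500·sin(180°/12) = 40.38 mm); the r=7.5 cylinder at (12, 10.5) contributes a regular 12-gon of circumradius 7.5 (perimeter = 2·12·7.500·sin(180°/12) = 46.59 mm); Combining (union): the 2 present regions are separate (no shared area or edge), so areas and boundary lengths simply add and each stays a separate island — boundary = 86.96 mm; the r=3 cylinder at (13, -4) gives a regular 12-gon of circumradius 3 (constant along its height) (perimeter = 2·12·3.000·sin(180°/12) = 18.63 mm); After the difference (first − rest): starting from the result so far, the r=3 cylinder at (13, -4) misses the remaining region (no effect) — boundary = 86.96 mm; (rotated 75° about Z; rotation is an isometry so areas/perimeters/island counts are preserved). So its perimeter = 86.96 mm. Layer 60 is larger (86.96 vs 40.38 mm).

layer 60 (z = 16.8 mm)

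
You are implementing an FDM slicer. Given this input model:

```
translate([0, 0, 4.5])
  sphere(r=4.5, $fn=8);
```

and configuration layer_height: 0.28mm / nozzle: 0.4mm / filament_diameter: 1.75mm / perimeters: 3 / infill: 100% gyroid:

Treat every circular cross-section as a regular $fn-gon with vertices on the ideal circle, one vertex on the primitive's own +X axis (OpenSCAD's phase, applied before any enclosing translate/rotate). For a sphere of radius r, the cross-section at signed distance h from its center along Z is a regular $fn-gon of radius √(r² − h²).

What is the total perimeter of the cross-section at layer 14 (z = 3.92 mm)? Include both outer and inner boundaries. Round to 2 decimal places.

27.32 mm

At z = 3.92 mm: the r=4.5 sphere contributes a regular 8-gon of circumradius √(4.5²−0.58²) = 4.462 (perimeter = 2·8·4.462·sin(180°/8) = 27.32 mm). Overall, the cross-section is a single solid region. Total boundary length (outer) = 27.32 mm.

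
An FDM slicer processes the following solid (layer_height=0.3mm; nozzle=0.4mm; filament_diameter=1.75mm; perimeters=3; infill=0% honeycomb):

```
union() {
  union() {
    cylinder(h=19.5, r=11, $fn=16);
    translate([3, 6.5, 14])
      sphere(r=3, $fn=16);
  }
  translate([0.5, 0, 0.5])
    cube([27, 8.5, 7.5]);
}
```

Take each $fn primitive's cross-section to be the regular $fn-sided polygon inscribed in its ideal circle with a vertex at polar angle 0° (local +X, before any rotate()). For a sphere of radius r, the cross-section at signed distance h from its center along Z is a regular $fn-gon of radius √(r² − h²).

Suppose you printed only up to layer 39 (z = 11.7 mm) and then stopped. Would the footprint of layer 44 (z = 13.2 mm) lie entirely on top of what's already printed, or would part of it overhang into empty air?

entirely on top

Compare the two slices. At z = 11.7: the r=11 cylinder gives a regular 16-gon of circumradius 11 (constant along its height) (area = (16/2)·11.000²·sin(360°/16) = 370.44 mm²); the r=3 sphere at (3, 6.5) slices to a regular 16-gon of circumradius 1.926 (√(r²−h²) with h=2.3 from center) (area = (16/2)·1.926²·sin(360°/16) = 11.36 mm²); Combining (union): the r=3 sphere at (3, 6.5) lies entirely inside the r=11 cylinder, so the union is just the r=11 cylinder — area = 370.44 mm²; the cube at (0.5, 0) does not reach this height (z outside [0.5, 8]); Merging all regions: only that combined region is present, so the union is just that shape — area = 370.44 mm². At z = 13.2: the r=11 cylinder contributes a regular 16-gon of circumradius 11 (area = (16/2)·11.000²·sin(360°/16) = 370.44 mm²); the r=3 sphere at (3, 6.5) slices to a regular 16-gon of circumradius 2.891 (√(r²−h²) with h=0.8 from center) (area = (16/2)·2.891²·sin(360°/16) = 25.59 mm²); Combining (union): the r=3 sphere at (3, 6.5) lies entirely inside the r=11 cylinder, so the union is just the r=11 cylinder — area = 370.44 mm²; the cube at (0.5, 0) is absent (z outside [0.5, 8]); Combining (union): only the result so far is present, so the union is just that shape — area = 370.44 mm². Checking containment: the cross-section at z = 13.2 is a subset of the cross-section at z = 11.7.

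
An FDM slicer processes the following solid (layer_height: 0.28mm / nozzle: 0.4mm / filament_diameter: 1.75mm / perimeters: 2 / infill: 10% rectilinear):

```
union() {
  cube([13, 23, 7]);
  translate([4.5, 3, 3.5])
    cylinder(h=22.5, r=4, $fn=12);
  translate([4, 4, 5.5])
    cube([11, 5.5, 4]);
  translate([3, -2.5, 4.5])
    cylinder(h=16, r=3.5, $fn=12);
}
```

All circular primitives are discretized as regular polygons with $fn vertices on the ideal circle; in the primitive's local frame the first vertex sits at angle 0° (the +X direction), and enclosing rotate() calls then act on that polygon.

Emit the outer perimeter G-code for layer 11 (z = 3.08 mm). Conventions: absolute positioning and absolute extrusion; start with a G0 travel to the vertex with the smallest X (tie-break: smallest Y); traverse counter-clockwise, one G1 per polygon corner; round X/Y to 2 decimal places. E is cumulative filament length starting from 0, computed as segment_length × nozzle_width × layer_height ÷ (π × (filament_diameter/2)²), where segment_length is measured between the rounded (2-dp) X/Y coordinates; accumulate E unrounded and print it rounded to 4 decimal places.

G0 X0.00 Y0.00 Z3.08
G1 X13.00 Y0.00 E0.6053
G1 X13.00 Y23.00 E1.6763
G1 X0.00 Y23.00 E2.2816
G1 X0.00 Y0.00 E3.3526

At z = 3.08 mm: the cube is present — its section is the full 13×23 rectangle; the cylinder at (4.5, 3) does not reach this height (z outside [3.5, 26]); the cube at (4, 4) is not intersected at this z (z outside [5.5, 9.5]); the cylinder at (3, -2.5) is absent (z outside [4.5, 20.5]); Combining (union): only the 13×23 cube is present, so the union is just that shape — 1 connected region. The outline is a single polygon with 4 vertices. Extrusion per mm of travel: 0.4 × 0.28 / (π × 0.875²) = 0.046564. Accumulating E over each segment gives final E = 3.3526.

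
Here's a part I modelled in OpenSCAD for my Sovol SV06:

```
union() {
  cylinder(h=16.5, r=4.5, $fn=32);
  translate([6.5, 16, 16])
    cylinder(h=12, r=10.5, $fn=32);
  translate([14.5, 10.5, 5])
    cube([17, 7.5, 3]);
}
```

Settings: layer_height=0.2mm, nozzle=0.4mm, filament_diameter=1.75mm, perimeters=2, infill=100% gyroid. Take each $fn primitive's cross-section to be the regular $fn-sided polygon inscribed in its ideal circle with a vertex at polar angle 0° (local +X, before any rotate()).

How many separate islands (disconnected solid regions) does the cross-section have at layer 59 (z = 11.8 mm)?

At z = 11.8 mm: the r=4.5 cylinder gives a regular 32-gon of circumradius 4.5 (constant along its height); the cylinder at (6.5, 16) is not intersected at this z (z outside [16, 28]); the cube at (14.5, 10.5) is not intersected at this z (z outside [5, 8]); Taking the union: only the r=4.5 cylinder is present, so the union is just that shape — 1 connected region. Overall, the cross-section is a single solid region. Island count = 1.

1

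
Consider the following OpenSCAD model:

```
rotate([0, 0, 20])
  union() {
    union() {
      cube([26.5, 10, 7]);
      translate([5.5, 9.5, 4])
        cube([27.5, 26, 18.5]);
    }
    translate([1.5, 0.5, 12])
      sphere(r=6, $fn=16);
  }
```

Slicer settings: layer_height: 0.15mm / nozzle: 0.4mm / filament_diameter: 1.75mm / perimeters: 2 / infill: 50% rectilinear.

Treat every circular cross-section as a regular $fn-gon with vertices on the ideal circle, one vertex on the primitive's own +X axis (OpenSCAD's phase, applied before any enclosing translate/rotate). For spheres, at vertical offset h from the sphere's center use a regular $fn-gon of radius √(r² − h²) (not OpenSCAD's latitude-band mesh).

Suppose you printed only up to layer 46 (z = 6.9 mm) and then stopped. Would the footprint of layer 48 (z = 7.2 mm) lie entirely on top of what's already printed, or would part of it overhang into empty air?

Compare the two slices. At z = 6.9: the 26.5×10 cube contributes its full rectangle (area 265.00 mm²); the 27.5×26 cube at (5.5, 9.5) contributes its full rectangle (area 715.00 mm²); Combining (union): the regions partially overlap — summed areas 980.00 mm² minus the doubly-counted overlap 10.50 mm² gives 969.50 mm² — area = 969.50 mm²; the r=6 sphere at (1.5, 0.5) contributes a regular 16-gon of circumradius √(6²−5.1²) = 3.161 (area = (16/2)·3.161²·sin(360°/16) = 30.58 mm²); Merging all regions: the regions partially overlap — summed areas 1000.08 mm² minus the doubly-counted overlap 14.45 mm² gives 985.64 mm² — area = 985.64 mm²; (rotated 20° about Z; rotation is an isometry so areas/perimeters/island counts are preserved). At z = 7.2: the cube does not reach this height (z outside [0, 7]); the 27.5×26 cube at (5.5, 9.5) contributes its full rectangle (area 715.00 mm²); Combining (union): only the 27.5×26 cube at (5.5, 9.5) is present, so the union is just that shape — area = 715.00 mm²; the r=6 sphere at (1.5, 0.5) slices to a regular 16-gon of circumradius 3.600 (√(r²−h²) with h=4.8 from center) (area = (16/2)·3.600²·sin(360°/16) = 39.68 mm²); Combining (union): the 2 present regions are separate (no shared area or edge), so areas and boundary lengths simply add and each stays a separate island — area = 754.68 mm²; (whole slice rotated 20° about Z — lengths, areas and connectivity unchanged). Checking containment: at z = 7.2 the cross-section extends beyond the z = 6.9 cross-section by about 5.92 mm².

part overhangs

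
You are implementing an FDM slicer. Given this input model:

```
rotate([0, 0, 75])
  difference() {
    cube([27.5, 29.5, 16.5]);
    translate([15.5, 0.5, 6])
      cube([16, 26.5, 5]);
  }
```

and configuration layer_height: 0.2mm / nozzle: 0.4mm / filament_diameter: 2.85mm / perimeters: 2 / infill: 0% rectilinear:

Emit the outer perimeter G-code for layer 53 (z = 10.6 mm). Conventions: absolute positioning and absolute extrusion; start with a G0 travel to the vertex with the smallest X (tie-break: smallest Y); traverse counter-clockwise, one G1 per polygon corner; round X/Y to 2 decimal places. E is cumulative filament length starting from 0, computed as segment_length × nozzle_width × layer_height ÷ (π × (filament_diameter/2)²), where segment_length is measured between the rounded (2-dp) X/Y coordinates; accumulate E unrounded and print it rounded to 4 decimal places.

At z = 10.6 mm: the cube is present — its section is the full 27.5×29.5 rectangle; the 16×26.5 cube at (15.5, 0.5) contributes its full rectangle; Subtracting the remaining from the first: starting from the 27.5×29.5 cube, the 16×26.5 cube at (15.5, 0.5) partially overlaps it — only the 318.00 mm² overlap (of its 424.00 mm²) is removed, clipping the outline — 1 connected region; (whole slice rotated 75° about Z — lengths, areas and connectivity unchanged). The outline is a single polygon with 8 vertices. Extrusion per mm of travel: 0.4 × 0.2 / (π × 1.425²) = 0.012540. Accumulating E over each segment gives final E = 1.7306.

G0 X-28.49 Y7.64 Z10.60
G1 X0.00 Y0.00 E0.3699
G1 X7.12 Y26.56 E0.7147
G1 X6.63 Y26.69 E0.7211
G1 X3.53 Y15.10 E0.8715
G1 X-22.07 Y21.96 E1.2039
G1 X-18.96 Y33.55 E1.3544
G1 X-21.38 Y34.20 E1.3858
G1 X-28.49 Y7.64 E1.7306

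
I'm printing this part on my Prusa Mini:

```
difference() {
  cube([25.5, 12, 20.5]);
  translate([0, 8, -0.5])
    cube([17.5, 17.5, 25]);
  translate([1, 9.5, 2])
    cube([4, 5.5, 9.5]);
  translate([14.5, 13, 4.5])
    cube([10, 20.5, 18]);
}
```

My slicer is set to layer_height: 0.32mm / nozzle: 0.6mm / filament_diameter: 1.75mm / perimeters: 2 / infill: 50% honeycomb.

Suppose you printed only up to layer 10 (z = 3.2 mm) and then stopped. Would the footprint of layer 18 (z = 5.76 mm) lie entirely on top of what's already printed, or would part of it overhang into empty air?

entirely on top

Compare the two slices. At z = 3.2: the cube is present — its section is the full 25.5×12 rectangle (area 306.00 mm²); the cube at (0, 8) (footprint 17.5×17.5) is included at this height (area 306.25 mm²); the cube at (1, 9.5) is present — its section is the full 4×5.5 rectangle (area 22.00 mm²); the cube at (14.5, 13) does not reach this height (z outside [4.5, 22.5]); Taking the first minus the rest: starting from the 25.5×12 cube (306.00 mm²), the 17.5×17.5 cube at (0, 8) partially overlaps it — only the 70.00 mm² overlap (of its 306.25 mm²) is removed, clipping the outline; the 4×5.5 cube at (1, 9.5) misses the remaining region (no effect) — area = 236.00 mm². At z = 5.76: the 25.5×12 cube contributes its full rectangle (area 306.00 mm²); the cube at (0, 8) is present — its section is the full 17.5×17.5 rectangle (area 306.25 mm²); the 4×5.5 cube at (1, 9.5) contributes its full rectangle (area 22.00 mm²); the cube at (14.5, 13) is present — its section is the full 10×20.5 rectangle (area 205.00 mm²); Subtracting the remaining from the first: starting from the 25.5×12 cube (306.00 mm²), the 17.5×17.5 cube at (0, 8) partially overlaps it — only the 70.00 mm² overlap (of its 306.25 mm²) is removed, clipping the outline; the 4×5.5 cube at (1, 9.5) misses the remaining region (no effect); the 10×20.5 cube at (14.5, 13) misses the remaining region (no effect) — area = 236.00 mm². Checking containment: the cross-section at z = 5.76 is a subset of the cross-section at z = 3.2.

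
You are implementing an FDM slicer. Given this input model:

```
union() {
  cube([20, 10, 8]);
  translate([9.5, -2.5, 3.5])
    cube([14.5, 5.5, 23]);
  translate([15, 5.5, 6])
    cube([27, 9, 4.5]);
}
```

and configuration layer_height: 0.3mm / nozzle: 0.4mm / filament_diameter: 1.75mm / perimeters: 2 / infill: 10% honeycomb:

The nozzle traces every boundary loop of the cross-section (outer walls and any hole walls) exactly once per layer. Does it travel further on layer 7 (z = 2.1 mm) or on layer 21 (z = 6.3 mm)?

layer 21 (z = 6.3 mm)

Layer 7 (z = 2.1): the 20×10 cube contributes its full rectangle (perimeter 60.00 mm); the cube at (9.5, -2.5) is not intersected at this z (z outside [3.5, 26.5]); the cube at (15, 5.5) is not intersected at this z (z outside [6, 10.5]); Combining (union): only the 20×10 cube is present, so the union is just that shape — boundary = 60.00 mm. So its perimeter = 60.00 mm. Layer 21 (z = 6.3): the 20×10 cube contributes its full rectangle (perimeter 60.00 mm); the cube at (9.5, -2.5) is present — its section is the full 14.5×5.5 rectangle (perimeter 40.00 mm); the cube at (15, 5.5) is present — its section is the full 27×9 rectangle (perimeter 72.00 mm); Taking the union: the regions partially overlap (shared area 54.00 mm²), so the edge portions inside another operand are dropped and the merged outline is re-measured after clipping — boundary = 126.00 mm. So its perimeter = 126.00 mm. Layer 21 is larger (126.00 vs 60.00 mm).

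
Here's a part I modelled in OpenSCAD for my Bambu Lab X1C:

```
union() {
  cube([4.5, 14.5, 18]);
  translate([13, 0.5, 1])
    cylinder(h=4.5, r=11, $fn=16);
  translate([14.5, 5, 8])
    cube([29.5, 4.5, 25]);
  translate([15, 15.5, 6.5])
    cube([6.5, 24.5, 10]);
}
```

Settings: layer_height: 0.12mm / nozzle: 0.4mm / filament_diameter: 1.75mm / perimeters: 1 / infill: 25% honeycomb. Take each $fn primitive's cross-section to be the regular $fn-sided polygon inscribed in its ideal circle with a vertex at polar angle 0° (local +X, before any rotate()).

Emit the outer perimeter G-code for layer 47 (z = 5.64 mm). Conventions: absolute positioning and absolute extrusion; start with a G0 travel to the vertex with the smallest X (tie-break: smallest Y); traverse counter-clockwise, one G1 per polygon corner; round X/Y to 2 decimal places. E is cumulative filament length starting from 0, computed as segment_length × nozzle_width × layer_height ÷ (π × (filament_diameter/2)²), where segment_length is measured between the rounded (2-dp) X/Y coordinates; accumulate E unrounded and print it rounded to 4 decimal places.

G0 X0.00 Y0.00 Z5.64
G1 X4.50 Y0.00 E0.0898
G1 X4.50 Y14.50 E0.3792
G1 X0.00 Y14.50 E0.4690
G1 X0.00 Y0.00 E0.7583

At z = 5.64 mm: the cube (footprint 4.5×14.5) is included at this height; the cylinder at (13, 0.5) is absent (z outside [1, 5.5]); the cube at (14.5, 5) does not reach this height (z outside [8, 33]); the cube at (15, 15.5) does not reach this height (z outside [6.5, 16.5]); Combining (union): only the 4.5×14.5 cube is present, so the union is just that shape — 1 connected region. The outline is a single polygon with 4 vertices. Extrusion per mm of travel: 0.4 × 0.12 / (π × 0.875²) = 0.019956. Accumulating E over each segment gives final E = 0.7583.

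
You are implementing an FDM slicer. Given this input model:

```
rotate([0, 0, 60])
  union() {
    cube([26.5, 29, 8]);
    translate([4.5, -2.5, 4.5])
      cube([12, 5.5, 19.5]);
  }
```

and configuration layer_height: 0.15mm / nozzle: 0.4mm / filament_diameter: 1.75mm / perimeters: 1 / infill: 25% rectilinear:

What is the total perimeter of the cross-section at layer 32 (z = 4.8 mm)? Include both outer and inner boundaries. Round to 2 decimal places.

116.00 mm

At z = 4.8 mm: the cube (footprint 26.5×29) is included at this height (perimeter 111.00 mm); the 12×5.5 cube at (4.5, -2.5) contributes its full rectangle (perimeter 35.00 mm); Merging all regions: the regions partially overlap (shared area 36.00 mm²), so the edge portions inside another operand are dropped and the merged outline is re-measured after clipping — boundary = 116.00 mm; (rotated 60° about Z; rotation is an isometry so areas/perimeters/island counts are preserved). Overall, the cross-section is a single solid region. Total boundary length (outer) = 116.00 mm.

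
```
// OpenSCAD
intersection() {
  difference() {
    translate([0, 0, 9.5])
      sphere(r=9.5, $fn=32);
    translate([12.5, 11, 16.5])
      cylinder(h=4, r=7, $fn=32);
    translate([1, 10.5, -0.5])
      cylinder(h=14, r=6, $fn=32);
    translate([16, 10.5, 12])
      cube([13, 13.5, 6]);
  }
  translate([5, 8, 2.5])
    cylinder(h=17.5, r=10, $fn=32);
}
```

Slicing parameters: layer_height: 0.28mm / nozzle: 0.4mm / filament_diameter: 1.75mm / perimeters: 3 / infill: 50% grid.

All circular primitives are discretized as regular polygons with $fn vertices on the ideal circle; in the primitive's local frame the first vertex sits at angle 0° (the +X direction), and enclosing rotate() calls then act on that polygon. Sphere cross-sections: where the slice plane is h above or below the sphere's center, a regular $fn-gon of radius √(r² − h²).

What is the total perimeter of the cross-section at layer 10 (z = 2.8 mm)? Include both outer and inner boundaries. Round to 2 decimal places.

31.55 mm

At z = 2.8 mm: the r=9.5 sphere slices to a regular 32-gon of circumradius 6.735 (√(r²−h²) with h=6.7 from center) (perimeter = 2·32·6.735·sin(180°/32) = 42.25 mm); the cylinder at (12.5, 11) does not reach this height (z outside [16.5, 20.5]); the r=6 cylinder at (1, 10.5) contributes a regular 32-gon of circumradius 6 (perimeter = 2·32·6.000·sin(180°/32) = 37.64 mm); the cube at (16, 10.5) is not intersected at this z (z outside [12, 18]); After the difference (first − rest): starting from the r=9.5 sphere, the r=6 cylinder at (1, 10.5) partially overlaps it — only the 10.27 mm² overlap (of its 112.37 mm²) is removed, clipping the outline — boundary = 42.36 mm; the r=10 cylinder at (5, 8) gives a regular 32-gon of circumradius 10 (constant along its height) (perimeter = 2·32·10.000·sin(180°/32) = 62.73 mm); Keeping only the common overlap: the r=10 cylinder at (5, 8) partially overlaps the result so far; clipping to the common part keeps 57.10 mm² — boundary = 31.55 mm. Overall, the cross-section is a single solid region. Total boundary length (outer) = 31.55 mm.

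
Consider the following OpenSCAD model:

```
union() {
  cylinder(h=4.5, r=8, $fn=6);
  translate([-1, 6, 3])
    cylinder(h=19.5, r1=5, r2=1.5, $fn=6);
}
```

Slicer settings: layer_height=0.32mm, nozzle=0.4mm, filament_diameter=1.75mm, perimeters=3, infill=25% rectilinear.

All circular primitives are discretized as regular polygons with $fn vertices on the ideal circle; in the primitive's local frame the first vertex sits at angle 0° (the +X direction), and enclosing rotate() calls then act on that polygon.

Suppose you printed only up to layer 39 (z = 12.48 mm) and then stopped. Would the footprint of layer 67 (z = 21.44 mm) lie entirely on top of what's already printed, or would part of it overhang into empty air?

entirely on top

Compare the two slices. At z = 12.48: the cylinder is not intersected at this z (z outside [0, 4.5]); the cone at (-1, 6) contributes a regular 6-gon of circumradius 3.298 (interpolated between r1=5 and r2=1.5 at t=0.486) (area = (6/2)·3.298²·sin(360°/6) = 28.27 mm²); Merging all regions: only the cone at (-1, 6) is present, so the union is just that shape — area = 28.27 mm². At z = 21.44: the cylinder is not intersected at this z (z outside [0, 4.5]); the cone at (-1, 6): at t=0.946 of its height the radius interpolates to r₁+(r₂−r₁)t = 1.690, giving a regular 6-gon of that circumradius (area = (6/2)·1.690²·sin(360°/6) = 7.42 mm²); Combining (union): only the cone at (-1, 6) is present, so the union is just that shape — area = 7.42 mm². Checking containment: the cross-section at z = 21.44 is a subset of the cross-section at z = 12.48.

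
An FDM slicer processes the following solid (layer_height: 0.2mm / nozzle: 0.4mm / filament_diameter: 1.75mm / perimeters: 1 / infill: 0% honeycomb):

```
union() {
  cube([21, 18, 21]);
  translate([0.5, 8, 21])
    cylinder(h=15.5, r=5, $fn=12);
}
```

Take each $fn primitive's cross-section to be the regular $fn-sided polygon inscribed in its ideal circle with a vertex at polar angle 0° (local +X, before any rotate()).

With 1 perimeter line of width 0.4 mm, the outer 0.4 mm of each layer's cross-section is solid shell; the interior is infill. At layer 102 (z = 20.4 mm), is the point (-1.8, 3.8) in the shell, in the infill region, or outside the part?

outside

At z = 20.4 mm: the cube is present — its section is the full 21×18 rectangle; the cylinder at (0.5, 8) is absent (z outside [21, 36.5]); Taking the union: only the 21×18 cube is present, so the union is just that shape — 1 connected region. Overall, the cross-section is a single solid region. The nearest boundary edge runs (0.00, 18.00)→(0.00, 0.00); distance from the point to it = 1.80 mm. The point is not inside any of the regions above, so it lies outside the cross-section (1.80 mm from the nearest boundary).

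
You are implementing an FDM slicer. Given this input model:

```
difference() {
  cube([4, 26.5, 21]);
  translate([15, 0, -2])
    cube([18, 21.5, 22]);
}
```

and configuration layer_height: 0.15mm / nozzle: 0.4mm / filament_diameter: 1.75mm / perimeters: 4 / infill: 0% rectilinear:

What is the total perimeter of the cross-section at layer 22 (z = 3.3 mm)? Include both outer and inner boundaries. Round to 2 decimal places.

61.00 mm

At z = 3.3 mm: the 4×26.5 cube contributes its full rectangle (perimeter 61.00 mm); the 18×21.5 cube at (15, 0) contributes its full rectangle (perimeter 79.00 mm); After the difference (first − rest): starting from the 4×26.5 cube, the 18×21.5 cube at (15, 0) misses the remaining region (no effect) — boundary = 61.00 mm. Overall, the cross-section is a single solid region. Total boundary length (outer) = 61.00 mm.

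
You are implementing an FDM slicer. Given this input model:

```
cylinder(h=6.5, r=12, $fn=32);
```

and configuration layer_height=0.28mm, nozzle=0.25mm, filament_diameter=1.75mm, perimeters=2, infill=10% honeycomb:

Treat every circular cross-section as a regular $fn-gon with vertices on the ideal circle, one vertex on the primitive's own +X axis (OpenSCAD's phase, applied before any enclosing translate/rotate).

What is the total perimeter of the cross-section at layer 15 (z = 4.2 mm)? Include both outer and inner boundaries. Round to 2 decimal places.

At z = 4.2 mm: the cylinder: section is a regular 32-gon, circumradius r=12 (perimeter = 2·32·12.000·sin(180°/32) = 75.28 mm). Overall, the cross-section is a single solid region. Total boundary length (outer) = 75.28 mm.

75.28 mm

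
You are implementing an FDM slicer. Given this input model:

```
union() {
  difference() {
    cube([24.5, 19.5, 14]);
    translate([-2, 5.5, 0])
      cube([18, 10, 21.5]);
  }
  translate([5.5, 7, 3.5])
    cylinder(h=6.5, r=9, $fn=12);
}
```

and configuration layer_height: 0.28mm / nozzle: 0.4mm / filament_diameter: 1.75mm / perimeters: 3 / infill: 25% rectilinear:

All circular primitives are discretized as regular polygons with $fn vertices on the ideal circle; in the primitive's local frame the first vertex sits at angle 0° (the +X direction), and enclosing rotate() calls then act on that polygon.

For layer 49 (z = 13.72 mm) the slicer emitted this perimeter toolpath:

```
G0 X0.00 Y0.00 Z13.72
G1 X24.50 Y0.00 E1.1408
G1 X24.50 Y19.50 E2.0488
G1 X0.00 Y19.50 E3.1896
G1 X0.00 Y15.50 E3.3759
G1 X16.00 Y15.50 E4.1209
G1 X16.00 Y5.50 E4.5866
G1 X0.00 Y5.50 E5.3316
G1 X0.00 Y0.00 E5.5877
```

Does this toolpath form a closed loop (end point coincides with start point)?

yes

Start point (G0): (0.00, 0.00). End point (last G1): the path returns to the start — closed.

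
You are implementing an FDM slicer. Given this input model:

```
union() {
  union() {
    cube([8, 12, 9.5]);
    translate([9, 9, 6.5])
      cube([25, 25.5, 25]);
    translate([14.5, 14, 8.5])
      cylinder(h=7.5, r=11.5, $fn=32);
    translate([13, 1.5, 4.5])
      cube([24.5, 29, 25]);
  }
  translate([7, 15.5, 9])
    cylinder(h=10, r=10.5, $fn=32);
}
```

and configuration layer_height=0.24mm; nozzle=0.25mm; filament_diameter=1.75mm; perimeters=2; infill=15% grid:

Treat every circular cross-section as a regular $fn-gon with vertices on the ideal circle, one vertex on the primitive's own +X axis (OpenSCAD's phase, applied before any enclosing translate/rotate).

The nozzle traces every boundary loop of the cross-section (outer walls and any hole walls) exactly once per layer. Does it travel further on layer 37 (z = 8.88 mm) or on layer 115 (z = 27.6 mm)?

Layer 37 (z = 8.88): the cube is present — its section is the full 8×12 rectangle (perimeter 40.00 mm); the cube at (9, 9) is present — its section is the full 25×25.5 rectangle (perimeter 101.00 mm); the r=11.5 cylinder at (14.5, 14) gives a regular 32-gon of circumradius 11.5 (constant along its height) (perimeter = 2·32·11.500·sin(180°/32) = 72.14 mm); the 24.5×29 cube at (13, 1.5) contributes its full rectangle (perimeter 107.00 mm); Merging all regions: the regions partially overlap (shared area 778.68 mm²), so the edge portions inside another operand are dropped and the merged outline is re-measured after clipping — boundary = 145.03 mm; the cylinder at (7, 15.5) is absent (z outside [9, 19]); Combining (union): only the result so far is present, so the union is just that shape — boundary = 145.03 mm. So its perimeter = 145.03 mm. Layer 115 (z = 27.6): the cube is absent (z outside [0, 9.5]); the cube at (9, 9) is present — its section is the full 25×25.5 rectangle (perimeter 101.00 mm); the cylinder at (14.5, 14) does not reach this height (z outside [8.5, 16]); the cube at (13, 1.5) (footprint 24.5×29) is included at this height (perimeter 107.00 mm); Combining (union): the regions partially overlap (shared area 451.50 mm²), so the edge portions inside another operand are dropped and the merged outline is re-measured after clipping — boundary = 123.00 mm; the cylinder at (7, 15.5) is absent (z outside [9, 19]); Merging all regions: only the result so far is present, so the union is just that shape — boundary = 123.00 mm. So its perimeter = 123.00 mm. Layer 37 is larger (145.03 vs 123.00 mm).

layer 37 (z = 8.88 mm)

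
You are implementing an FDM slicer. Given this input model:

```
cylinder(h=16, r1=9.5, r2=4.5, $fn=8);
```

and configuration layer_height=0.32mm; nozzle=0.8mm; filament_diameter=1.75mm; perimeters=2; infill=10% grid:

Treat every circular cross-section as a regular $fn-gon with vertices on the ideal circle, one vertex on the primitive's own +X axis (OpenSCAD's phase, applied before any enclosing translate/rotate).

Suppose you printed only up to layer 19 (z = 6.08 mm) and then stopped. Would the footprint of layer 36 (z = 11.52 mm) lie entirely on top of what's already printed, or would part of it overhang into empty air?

entirely on top

Compare the two slices. At z = 6.08: the cone contributes a regular 8-gon of circumradius 7.600 (interpolated between r1=9.5 and r2=4.5 at t=0.380) (area = (8/2)·7.600²·sin(360°/8) = 163.37 mm²). At z = 11.52: the cone (r1=9.5→r2=4.5) has section circumradius 5.900 here — a regular 8-gon (area = (8/2)·5.900²·sin(360°/8) = 98.46 mm²). Checking containment: the cross-section at z = 11.52 is a subset of the cross-section at z = 6.08.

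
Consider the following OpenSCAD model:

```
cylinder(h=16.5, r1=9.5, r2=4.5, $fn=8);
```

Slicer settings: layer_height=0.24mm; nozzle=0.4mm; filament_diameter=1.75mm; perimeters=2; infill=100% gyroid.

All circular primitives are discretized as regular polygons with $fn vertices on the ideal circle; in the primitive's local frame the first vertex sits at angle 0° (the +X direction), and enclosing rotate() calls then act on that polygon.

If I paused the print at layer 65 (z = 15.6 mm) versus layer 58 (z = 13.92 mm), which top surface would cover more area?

Layer 65 (z = 15.6): the cone contributes a regular 8-gon of circumradius 4.773 (interpolated between r1=9.5 and r2=4.5 at t=0.945) (area = (8/2)·4.773²·sin(360°/8) = 64.43 mm²). So its area = 64.43 mm². Layer 58 (z = 13.92): the cone contributes a regular 8-gon of circumradius 5.282 (interpolated between r1=9.5 and r2=4.5 at t=0.844) (area = (8/2)·5.282²·sin(360°/8) = 78.91 mm²). So its area = 78.91 mm². Layer 58 is larger (78.91 vs 64.43 mm²).

layer 58 (z = 13.92 mm)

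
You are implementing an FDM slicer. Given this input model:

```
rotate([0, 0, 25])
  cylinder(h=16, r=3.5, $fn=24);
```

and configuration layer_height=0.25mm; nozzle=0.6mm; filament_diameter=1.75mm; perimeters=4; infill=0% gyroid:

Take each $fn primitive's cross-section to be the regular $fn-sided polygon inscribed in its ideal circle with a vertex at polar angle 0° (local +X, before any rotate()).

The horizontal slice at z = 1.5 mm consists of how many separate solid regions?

At z = 1.5 mm: the cylinder: section is a regular 24-gon, circumradius r=3.5; (rotated 25° about Z; rotation is an isometry so areas/perimeters/island counts are preserved). The result has 1 disconnected region.

1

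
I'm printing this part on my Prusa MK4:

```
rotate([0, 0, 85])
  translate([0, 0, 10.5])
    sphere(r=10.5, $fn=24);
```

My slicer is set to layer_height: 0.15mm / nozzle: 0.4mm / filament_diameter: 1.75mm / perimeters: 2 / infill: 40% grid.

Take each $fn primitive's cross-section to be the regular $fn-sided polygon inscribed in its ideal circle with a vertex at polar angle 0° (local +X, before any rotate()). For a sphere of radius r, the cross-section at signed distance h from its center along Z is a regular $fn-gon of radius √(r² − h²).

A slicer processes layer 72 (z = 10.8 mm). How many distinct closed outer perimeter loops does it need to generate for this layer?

At z = 10.8 mm: the sphere: section is a regular 24-gon, circumradius = √(r²−h²) = √(10.5²−0.3²) = 10.496; (rotated 85° about Z; rotation is an isometry so areas/perimeters/island counts are preserved). The result has 1 disconnected region.

1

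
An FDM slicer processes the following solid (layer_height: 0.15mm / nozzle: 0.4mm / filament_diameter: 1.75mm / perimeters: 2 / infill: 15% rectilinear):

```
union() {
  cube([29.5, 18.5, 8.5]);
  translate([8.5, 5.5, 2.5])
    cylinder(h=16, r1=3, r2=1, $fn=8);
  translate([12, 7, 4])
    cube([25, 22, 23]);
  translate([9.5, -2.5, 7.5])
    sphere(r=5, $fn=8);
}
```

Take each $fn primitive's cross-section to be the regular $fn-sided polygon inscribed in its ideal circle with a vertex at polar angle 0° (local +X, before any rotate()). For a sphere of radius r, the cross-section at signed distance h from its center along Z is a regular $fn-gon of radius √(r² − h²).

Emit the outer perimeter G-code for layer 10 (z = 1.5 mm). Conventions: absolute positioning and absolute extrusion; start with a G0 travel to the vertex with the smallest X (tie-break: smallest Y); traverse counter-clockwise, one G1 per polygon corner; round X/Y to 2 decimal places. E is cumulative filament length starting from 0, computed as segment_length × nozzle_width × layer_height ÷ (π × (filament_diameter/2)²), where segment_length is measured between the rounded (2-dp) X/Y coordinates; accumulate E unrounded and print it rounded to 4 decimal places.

G0 X0.00 Y0.00 Z1.50
G1 X29.50 Y0.00 E0.7359
G1 X29.50 Y18.50 E1.1974
G1 X0.00 Y18.50 E1.9332
G1 X0.00 Y0.00 E2.3947

At z = 1.5 mm: the cube (footprint 29.5×18.5) is included at this height; the cone at (8.5, 5.5) is not intersected at this z (z outside [2.5, 18.5]); the cube at (12, 7) does not reach this height (z outside [4, 27]); the sphere at (9.5, -2.5) is not intersected at this z (|z−center|=6.000 > r=5); Combining (union): only the 29.5×18.5 cube is present, so the union is just that shape — 1 connected region. The outline is a single polygon with 4 vertices. Extrusion per mm of travel: 0.4 × 0.15 / (π × 0.875²) = 0.024945. Accumulating E over each segment gives final E = 2.3947.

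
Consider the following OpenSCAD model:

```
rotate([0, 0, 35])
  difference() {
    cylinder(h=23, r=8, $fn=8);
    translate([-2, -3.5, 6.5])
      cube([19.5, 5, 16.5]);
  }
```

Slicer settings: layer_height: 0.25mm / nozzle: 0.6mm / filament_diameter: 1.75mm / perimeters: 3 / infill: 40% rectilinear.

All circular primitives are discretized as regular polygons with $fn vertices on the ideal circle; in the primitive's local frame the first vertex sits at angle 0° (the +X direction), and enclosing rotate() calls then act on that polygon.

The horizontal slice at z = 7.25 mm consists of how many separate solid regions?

1

At z = 7.25 mm: the cylinder: section is a regular 8-gon, circumradius r=8; the cube at (-2, -3.5) is present — its section is the full 19.5×5 rectangle; Subtracting the remaining from the first: starting from the r=8 cylinder, the 19.5×5 cube at (-2, -3.5) partially overlaps it — only the 47.00 mm² overlap (of its 97.50 mm²) is removed, clipping the outline — 1 connected region; (rotated 35° about Z; rotation is an isometry so areas/perimeters/island counts are preserved). The result has 1 disconnected region.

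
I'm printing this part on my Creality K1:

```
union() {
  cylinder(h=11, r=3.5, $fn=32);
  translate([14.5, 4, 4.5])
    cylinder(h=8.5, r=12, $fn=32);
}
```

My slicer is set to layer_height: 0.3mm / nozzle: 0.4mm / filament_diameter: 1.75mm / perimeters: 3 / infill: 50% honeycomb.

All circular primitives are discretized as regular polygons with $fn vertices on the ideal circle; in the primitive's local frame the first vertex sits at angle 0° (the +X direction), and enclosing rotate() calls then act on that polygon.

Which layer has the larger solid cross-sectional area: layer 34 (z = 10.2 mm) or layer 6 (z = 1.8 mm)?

Layer 34 (z = 10.2): the r=3.5 cylinder contributes a regular 32-gon of circumradius 3.5 (area = (32/2)·3.500²·sin(360°/32) = 38.24 mm²); the r=12 cylinder at (14.5, 4) contributes a regular 32-gon of circumradius 12 (area = (32/2)·12.000²·sin(360°/32) = 449.49 mm²); Combining (union): the regions partially overlap — summed areas 487.73 mm² minus the doubly-counted overlap 0.81 mm² gives 486.92 mm² — area = 486.92 mm². So its area = 486.92 mm². Layer 6 (z = 1.8): the cylinder: section is a regular 32-gon, circumradius r=3.5 (area = (32/2)·3.500²·sin(360°/32) = 38.24 mm²); the cylinder at (14.5, 4) is absent (z outside [4.5, 13]); Taking the union: only the r=3.5 cylinder is present, so the union is just that shape — area = 38.24 mm². So its area = 38.24 mm². Layer 34 is larger (486.92 vs 38.24 mm²).

layer 34 (z = 10.2 mm)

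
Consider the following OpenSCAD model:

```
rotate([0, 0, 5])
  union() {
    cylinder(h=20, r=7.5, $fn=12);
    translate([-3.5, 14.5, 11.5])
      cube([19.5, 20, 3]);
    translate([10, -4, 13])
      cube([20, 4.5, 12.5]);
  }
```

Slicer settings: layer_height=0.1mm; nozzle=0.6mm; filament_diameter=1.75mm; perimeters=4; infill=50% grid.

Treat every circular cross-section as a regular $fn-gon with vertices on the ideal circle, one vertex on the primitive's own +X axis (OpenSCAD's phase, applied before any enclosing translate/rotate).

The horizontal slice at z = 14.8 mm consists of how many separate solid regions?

At z = 14.8 mm: the cylinder: section is a regular 12-gon, circumradius r=7.5; the cube at (-3.5, 14.5) is absent (z outside [11.5, 14.5]); the cube at (10, -4) is present — its section is the full 20×4.5 rectangle; Combining (union): the 2 present regions are separate (no shared area or edge), so areas and boundary lengths simply add and each stays a separate island — 2 connected regions; (whole slice rotated 5° about Z — lengths, areas and connectivity unchanged). The result has 2 disconnected regions.

2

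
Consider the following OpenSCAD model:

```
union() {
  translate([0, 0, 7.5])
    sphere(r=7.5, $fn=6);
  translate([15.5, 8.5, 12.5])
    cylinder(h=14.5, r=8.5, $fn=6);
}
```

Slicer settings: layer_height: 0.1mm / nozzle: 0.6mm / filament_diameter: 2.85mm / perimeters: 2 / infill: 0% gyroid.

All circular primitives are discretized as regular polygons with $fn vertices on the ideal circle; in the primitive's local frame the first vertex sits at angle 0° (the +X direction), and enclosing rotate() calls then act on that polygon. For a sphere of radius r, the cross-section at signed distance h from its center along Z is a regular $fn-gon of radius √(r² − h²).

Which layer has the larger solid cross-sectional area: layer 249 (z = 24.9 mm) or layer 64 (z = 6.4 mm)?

layer 249 (z = 24.9 mm)

Layer 249 (z = 24.9): the sphere is absent (|z−center|=17.400 > r=7.5); the cylinder at (15.5, 8.5): section is a regular 6-gon, circumradius r=8.5 (area = (6/2)·8.500²·sin(360°/6) = 187.71 mm²); Combining (union): only the r=8.5 cylinder at (15.5, 8.5) is present, so the union is just that shape — area = 187.71 mm². So its area = 187.71 mm². Layer 64 (z = 6.4): the r=7.5 sphere contributes a regular 6-gon of circumradius √(7.5²−1.1²) = 7.419 (area = (6/2)·7.419²·sin(360°/6) = 143.00 mm²); the cylinder at (15.5, 8.5) is absent (z outside [12.5, 27]); Taking the union: only the r=7.5 sphere is present, so the union is just that shape — area = 143.00 mm². So its area = 143.00 mm². Layer 249 is larger (187.71 vs 143.00 mm²).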